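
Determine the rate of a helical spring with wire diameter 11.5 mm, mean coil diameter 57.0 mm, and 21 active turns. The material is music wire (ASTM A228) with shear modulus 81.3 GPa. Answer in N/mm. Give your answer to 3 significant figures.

45.7 N/mm

k = Gd⁴/(8D³N_a) = (81.3×10³ × 11.5⁴) / (8 × 57.0³ × 21)
  = 1.42194e+09 / 3.11124e+07 = 45.703 N/mm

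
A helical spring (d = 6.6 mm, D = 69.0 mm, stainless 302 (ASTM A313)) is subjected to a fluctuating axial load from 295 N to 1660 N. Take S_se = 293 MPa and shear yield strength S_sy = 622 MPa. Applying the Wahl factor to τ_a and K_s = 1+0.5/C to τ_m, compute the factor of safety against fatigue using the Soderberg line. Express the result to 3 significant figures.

0.381

C = D/d = 69.0/6.6 = 10.4545; K_W = (4C−1)/(4C−4)+0.615/C = 1.1382; K_s = 1+0.5/C = 1.0478
F_a = (F_max−F_min)/2 = 682.5 N; F_m = (F_max+F_min)/2 = 977.5 N
τ_a = K_W·8F_aD/(πd³) = 1.1382 × 417.12 = 474.75 MPa
τ_m = K_s·8F_mD/(πd³) = 1.0478 × 597.41 = 625.98 MPa
Soderberg: 1/n_f = τ_a/S_se + τ_m/S_sy = 474.75/293 + 625.98/622 = 1.62029 + 1.00641 = 2.6267
n_f = 1/2.6267 = 0.3807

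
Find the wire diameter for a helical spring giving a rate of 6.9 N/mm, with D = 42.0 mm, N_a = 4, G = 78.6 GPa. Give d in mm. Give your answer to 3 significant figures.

d = (8D³N_a·k / G)^(1/4) = (8·42.0³·4·6.9 / (78.6×10³))^0.25
  = (208.13)^0.25 = 3.7982 mm

3.80 mm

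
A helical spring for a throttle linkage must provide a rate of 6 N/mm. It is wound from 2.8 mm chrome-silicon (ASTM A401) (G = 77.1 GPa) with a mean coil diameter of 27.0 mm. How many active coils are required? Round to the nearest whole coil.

5

N_a = Gd⁴/(8D³k) = (77.1×10³ × 2.8⁴)/(8 × 27.0³ × 6)
    = 4.739e+06 / 944784 = 5.016 → 5 coils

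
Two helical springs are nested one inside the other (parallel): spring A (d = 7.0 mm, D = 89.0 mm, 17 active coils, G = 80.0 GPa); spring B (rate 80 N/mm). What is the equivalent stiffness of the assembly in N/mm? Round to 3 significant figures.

82.0 N/mm

k_A = Gd⁴/(8D³N_a) = (80.0×10³)(7.0⁴)/(8·89.0³·17) = 2.0034 N/mm
Parallel: k_eq = 2.0034 + 80 = 82.003 N/mm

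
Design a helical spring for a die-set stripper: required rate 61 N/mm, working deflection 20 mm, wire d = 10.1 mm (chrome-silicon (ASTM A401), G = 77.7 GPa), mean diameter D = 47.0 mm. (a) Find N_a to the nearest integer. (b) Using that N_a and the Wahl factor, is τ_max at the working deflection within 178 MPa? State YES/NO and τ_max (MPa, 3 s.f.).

(a) 16 coils; (b) NO, τ_max = 189 MPa

N_a = Gd⁴/(8D³k) = (77.7×10³)(10.1⁴)/(8·47.0³·61) = 15.96 → N_a = 16
Actual rate k = Gd⁴/(8D³·16) = 60.842 N/mm
Working load F = kδ = 60.842·20 = 1216.8 N
C = 47.0/10.1 = 4.6535; K_W = (4C−1)/(4C−4)+0.615/C = 1.3374
τ_max = K_W·8FD/(πd³) = 1.3374·141.35 = 189.05 MPa
τ_max > 178 MPa → exceeds allowable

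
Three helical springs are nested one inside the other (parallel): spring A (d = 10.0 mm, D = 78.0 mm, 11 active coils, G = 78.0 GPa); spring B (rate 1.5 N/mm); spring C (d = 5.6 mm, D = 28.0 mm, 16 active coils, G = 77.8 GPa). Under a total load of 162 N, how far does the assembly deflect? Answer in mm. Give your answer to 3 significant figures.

k_A = Gd⁴/(8D³N_a) = (78.0×10³)(10.0⁴)/(8·78.0³·11) = 18.678 N/mm
k_C = Gd⁴/(8D³N_a) = (77.8×10³)(5.6⁴)/(8·28.0³·16) = 27.23 N/mm
Parallel: k_eq = 18.678 + 1.5 + 27.23 = 47.408 N/mm
δ = F/k_eq = 162/47.408 = 3.4172 mm

3.42 mm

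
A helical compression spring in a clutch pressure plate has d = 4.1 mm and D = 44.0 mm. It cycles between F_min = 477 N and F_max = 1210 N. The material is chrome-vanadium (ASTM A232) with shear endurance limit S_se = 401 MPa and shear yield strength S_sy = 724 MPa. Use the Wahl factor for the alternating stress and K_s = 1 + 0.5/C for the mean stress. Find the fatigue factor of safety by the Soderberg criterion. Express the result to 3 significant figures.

C = D/d = 44.0/4.1 = 10.7317; K_W = (4C−1)/(4C−4)+0.615/C = 1.1344; K_s = 1+0.5/C = 1.0466
F_a = (F_max−F_min)/2 = 366.5 N; F_m = (F_max+F_min)/2 = 843.5 N
τ_a = K_W·8F_aD/(πd³) = 1.1344 × 595.82 = 675.88 MPa
τ_m = K_s·8F_mD/(πd³) = 1.0466 × 1371.3 = 1435.2 MPa
Soderberg: 1/n_f = τ_a/S_se + τ_m/S_sy = 675.88/401 + 1435.2/724 = 1.68549 + 1.98228 = 3.6678
n_f = 1/3.6678 = 0.2726

0.273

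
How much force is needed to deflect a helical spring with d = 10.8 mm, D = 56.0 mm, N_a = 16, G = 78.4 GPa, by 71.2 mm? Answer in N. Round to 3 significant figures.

k = Gd⁴/(8D³N_a) = (78.4×10³)(10.8⁴)/(8·56.0³·16) = 47.45 N/mm
F = k·δ = 47.45 × 71.2 = 3378.4 N

3380 N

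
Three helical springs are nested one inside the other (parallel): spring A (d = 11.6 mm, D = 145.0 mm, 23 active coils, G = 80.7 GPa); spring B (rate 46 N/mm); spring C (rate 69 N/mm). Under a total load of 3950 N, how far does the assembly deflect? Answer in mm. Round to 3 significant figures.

k_A = Gd⁴/(8D³N_a) = (80.7×10³)(11.6⁴)/(8·145.0³·23) = 2.6049 N/mm
Parallel: k_eq = 2.6049 + 46 + 69 = 117.6 N/mm
δ = F/k_eq = 3950/117.6 = 33.587 mm

33.6 mm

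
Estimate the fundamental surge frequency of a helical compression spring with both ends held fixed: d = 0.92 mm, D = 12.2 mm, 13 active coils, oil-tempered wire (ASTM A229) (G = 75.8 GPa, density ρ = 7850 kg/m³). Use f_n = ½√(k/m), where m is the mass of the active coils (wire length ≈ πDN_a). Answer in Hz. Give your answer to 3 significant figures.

166 Hz

k = Gd⁴/(8D³N_a) = (75.8×10³)(0.92⁴)/(8·12.2³·13) = 0.28755 N/mm = 287.55 N/m
Wire length L = πDN_a = π·12.2·13 = 498.26 mm
m = ρ·(πd²/4)·L = 7850 × 0.66476×10⁻⁶ m² × 0.49826 m = 0.0026001 kg
f_n = ½√(k/m) = 0.5·√(287.55/0.0026001) = 0.5·√(1.1059e+05) = 166.28 Hz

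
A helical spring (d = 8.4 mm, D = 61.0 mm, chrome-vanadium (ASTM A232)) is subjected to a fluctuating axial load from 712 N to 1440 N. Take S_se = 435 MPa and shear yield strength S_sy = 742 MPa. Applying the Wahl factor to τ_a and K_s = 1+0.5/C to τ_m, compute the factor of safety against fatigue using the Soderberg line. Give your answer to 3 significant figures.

C = D/d = 61.0/8.4 = 7.2619; K_W = (4C−1)/(4C−4)+0.615/C = 1.2045; K_s = 1+0.5/C = 1.0689
F_a = (F_max−F_min)/2 = 364 N; F_m = (F_max+F_min)/2 = 1076 N
τ_a = K_W·8F_aD/(πd³) = 1.2045 × 95.397 = 114.9 MPa
τ_m = K_s·8F_mD/(πd³) = 1.0689 × 282 = 301.41 MPa
Soderberg: 1/n_f = τ_a/S_se + τ_m/S_sy = 114.9/435 + 301.41/742 = 0.26414 + 0.40622 = 0.67036
n_f = 1/0.67036 = 1.492

1.49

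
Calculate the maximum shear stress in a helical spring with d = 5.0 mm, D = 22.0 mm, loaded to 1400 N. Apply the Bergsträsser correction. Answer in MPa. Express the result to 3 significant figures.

842 MPa

Spring index C = D/d = 22.0/5.0 = 4.4000
K_B = (4C+2)/(4C−3) = 19.600/14.600 = 1.3425
τ₀ = 8FD/(πd³) = 8·1400·22.0/(π·5.0³) = 246400/392.7 = 627.45 MPa
τ_max = K·τ₀ = 1.3425 × 627.45 = 842.33 MPa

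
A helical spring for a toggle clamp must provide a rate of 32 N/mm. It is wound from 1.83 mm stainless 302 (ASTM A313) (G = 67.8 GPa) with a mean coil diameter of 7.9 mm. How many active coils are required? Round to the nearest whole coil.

N_a = Gd⁴/(8D³k) = (67.8×10³ × 1.83⁴)/(8 × 7.9³ × 32)
    = 760386 / 126218 = 6.024 → 6 coils

6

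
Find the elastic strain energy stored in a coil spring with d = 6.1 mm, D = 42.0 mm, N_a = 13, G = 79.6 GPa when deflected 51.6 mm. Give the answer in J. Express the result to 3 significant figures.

19.0 J

k = Gd⁴/(8D³N_a) = (79.6×10³)(6.1⁴)/(8·42.0³·13) = 14.304 N/mm
U = ½kδ² = 0.5 × 14.304 × 51.6² = 19042 N·mm = 19.042 J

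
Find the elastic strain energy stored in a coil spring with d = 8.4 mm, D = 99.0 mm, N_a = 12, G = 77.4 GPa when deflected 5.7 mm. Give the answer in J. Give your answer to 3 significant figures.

0.0672 J

k = Gd⁴/(8D³N_a) = (77.4×10³)(8.4⁴)/(8·99.0³·12) = 4.137 N/mm
U = ½kδ² = 0.5 × 4.137 × 5.7² = 67.205 N·mm = 0.067205 J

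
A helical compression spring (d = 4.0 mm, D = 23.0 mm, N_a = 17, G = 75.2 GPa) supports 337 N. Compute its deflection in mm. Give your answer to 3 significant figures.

k = Gd⁴/(8D³N_a) = (75.2×10³)(4.0⁴)/(8·23.0³·17) = 11.634 N/mm
δ = F/k = 337 / 11.634 = 28.966 mm

29.0 mm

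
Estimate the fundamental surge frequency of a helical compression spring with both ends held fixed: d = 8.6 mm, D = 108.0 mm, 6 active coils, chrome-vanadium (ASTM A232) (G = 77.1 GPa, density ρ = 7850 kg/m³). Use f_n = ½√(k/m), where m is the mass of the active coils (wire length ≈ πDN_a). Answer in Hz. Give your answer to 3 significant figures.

k = Gd⁴/(8D³N_a) = (77.1×10³)(8.6⁴)/(8·108.0³·6) = 6.9749 N/mm = 6974.9 N/m
Wire length L = πDN_a = π·108.0·6 = 2035.8 mm
m = ρ·(πd²/4)·L = 7850 × 58.088×10⁻⁶ m² × 2.0358 m = 0.92828 kg
f_n = ½√(k/m) = 0.5·√(6974.9/0.92828) = 0.5·√(7513.7) = 43.341 Hz

43.3 Hz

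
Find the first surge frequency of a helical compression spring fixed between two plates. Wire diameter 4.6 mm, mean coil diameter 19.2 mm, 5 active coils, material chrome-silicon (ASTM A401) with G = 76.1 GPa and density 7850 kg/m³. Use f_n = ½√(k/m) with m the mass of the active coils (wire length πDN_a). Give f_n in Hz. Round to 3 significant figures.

k = Gd⁴/(8D³N_a) = (76.1×10³)(4.6⁴)/(8·19.2³·5) = 120.35 N/mm = 1.2035e+05 N/m
Wire length L = πDN_a = π·19.2·5 = 301.59 mm
m = ρ·(πd²/4)·L = 7850 × 16.619×10⁻⁶ m² × 0.30159 m = 0.039346 kg
f_n = ½√(k/m) = 0.5·√(1.2035e+05/0.039346) = 0.5·√(3.0588e+06) = 874.48 Hz

874 Hz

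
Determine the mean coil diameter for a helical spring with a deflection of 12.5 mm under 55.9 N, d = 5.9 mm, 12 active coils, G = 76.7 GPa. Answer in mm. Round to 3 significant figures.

60.0 mm

Required rate k = F/δ = 55.9/12.5 = 4.472 N/mm
D = (Gd⁴/(8N_a·k))^(1/3) = (76.7×10³·5.9⁴/(8·12·4.472))^(1/3)
  = (216486)^(1/3) = 60.0450 mm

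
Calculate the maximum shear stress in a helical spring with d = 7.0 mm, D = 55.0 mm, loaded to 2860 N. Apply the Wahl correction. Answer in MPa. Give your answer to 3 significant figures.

Spring index C = D/d = 55.0/7.0 = 7.8571
K_W = (4C−1)/(4C−4) + 0.615/C = 30.429/27.429 + 0.0783 = 1.1876
τ₀ = 8FD/(πd³) = 8·2860·55.0/(π·7.0³) = 1.2584e+06/1077.6 = 1167.8 MPa
τ_max = K·τ₀ = 1.1876 × 1167.8 = 1387 MPa

1390 MPa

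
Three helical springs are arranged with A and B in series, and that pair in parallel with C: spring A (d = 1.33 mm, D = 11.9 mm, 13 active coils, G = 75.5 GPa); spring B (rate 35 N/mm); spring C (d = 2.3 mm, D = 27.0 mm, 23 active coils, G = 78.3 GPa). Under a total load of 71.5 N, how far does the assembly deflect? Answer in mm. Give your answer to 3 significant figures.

k_A = Gd⁴/(8D³N_a) = (75.5×10³)(1.33⁴)/(8·11.9³·13) = 1.348 N/mm
k_C = Gd⁴/(8D³N_a) = (78.3×10³)(2.3⁴)/(8·27.0³·23) = 0.60501 N/mm
Springs A,B series: k_AB = 1/(1/1.348+1/35) = 1.298 N/mm; parallel with C: k_eq = 1.298+0.60501 = 1.903 N/mm
δ = F/k_eq = 71.5/1.903 = 37.572 mm

37.6 mm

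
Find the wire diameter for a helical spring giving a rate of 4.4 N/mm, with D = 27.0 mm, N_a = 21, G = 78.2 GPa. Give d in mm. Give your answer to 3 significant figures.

d = (8D³N_a·k / G)^(1/4) = (8·27.0³·21·4.4 / (78.2×10³))^0.25
  = (186.06)^0.25 = 3.6933 mm

3.69 mm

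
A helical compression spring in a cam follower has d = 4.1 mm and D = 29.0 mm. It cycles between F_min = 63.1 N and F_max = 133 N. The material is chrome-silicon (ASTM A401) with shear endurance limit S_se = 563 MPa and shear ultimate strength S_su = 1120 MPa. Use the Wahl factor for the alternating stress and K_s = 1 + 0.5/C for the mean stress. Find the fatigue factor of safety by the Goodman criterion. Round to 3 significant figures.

5.53

C = D/d = 29.0/4.1 = 7.0732; K_W = (4C−1)/(4C−4)+0.615/C = 1.2104; K_s = 1+0.5/C = 1.0707
F_a = (F_max−F_min)/2 = 34.95 N; F_m = (F_max+F_min)/2 = 98.05 N
τ_a = K_W·8F_aD/(πd³) = 1.2104 × 37.448 = 45.329 MPa
τ_m = K_s·8F_mD/(πd³) = 1.0707 × 105.06 = 112.49 MPa
Goodman: 1/n_f = τ_a/S_se + τ_m/S_su = 45.329/563 + 112.49/1120 = 0.08051 + 0.10043 = 0.18095
n_f = 1/0.18095 = 5.526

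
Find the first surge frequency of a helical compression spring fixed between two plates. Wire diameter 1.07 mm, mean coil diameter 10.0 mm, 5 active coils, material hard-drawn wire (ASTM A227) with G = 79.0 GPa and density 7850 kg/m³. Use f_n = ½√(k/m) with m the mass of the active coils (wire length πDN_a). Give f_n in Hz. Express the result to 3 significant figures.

k = Gd⁴/(8D³N_a) = (79.0×10³)(1.07⁴)/(8·10.0³·5) = 2.5888 N/mm = 2588.8 N/m
Wire length L = πDN_a = π·10.0·5 = 157.08 mm
m = ρ·(πd²/4)·L = 7850 × 0.8992×10⁻⁶ m² × 0.15708 m = 0.0011088 kg
f_n = ½√(k/m) = 0.5·√(2588.8/0.0011088) = 0.5·√(2.3348e+06) = 764.01 Hz

764 Hz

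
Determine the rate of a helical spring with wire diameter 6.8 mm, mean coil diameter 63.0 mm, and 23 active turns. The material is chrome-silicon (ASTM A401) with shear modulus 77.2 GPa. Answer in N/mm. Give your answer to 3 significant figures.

k = Gd⁴/(8D³N_a) = (77.2×10³ × 6.8⁴) / (8 × 63.0³ × 23)
  = 1.65064e+08 / 4.60086e+07 = 3.5877 N/mm

3.59 N/mm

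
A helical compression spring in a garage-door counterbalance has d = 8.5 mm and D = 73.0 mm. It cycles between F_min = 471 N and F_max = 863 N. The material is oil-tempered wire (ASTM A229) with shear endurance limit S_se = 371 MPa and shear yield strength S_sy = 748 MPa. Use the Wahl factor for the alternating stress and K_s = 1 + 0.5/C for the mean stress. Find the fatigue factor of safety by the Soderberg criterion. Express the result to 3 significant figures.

2.12

C = D/d = 73.0/8.5 = 8.5882; K_W = (4C−1)/(4C−4)+0.615/C = 1.1704; K_s = 1+0.5/C = 1.0582
F_a = (F_max−F_min)/2 = 196 N; F_m = (F_max+F_min)/2 = 667 N
τ_a = K_W·8F_aD/(πd³) = 1.1704 × 59.328 = 69.441 MPa
τ_m = K_s·8F_mD/(πd³) = 1.0582 × 201.9 = 213.65 MPa
Soderberg: 1/n_f = τ_a/S_se + τ_m/S_sy = 69.441/371 + 213.65/748 = 0.18717 + 0.28563 = 0.4728
n_f = 1/0.4728 = 2.115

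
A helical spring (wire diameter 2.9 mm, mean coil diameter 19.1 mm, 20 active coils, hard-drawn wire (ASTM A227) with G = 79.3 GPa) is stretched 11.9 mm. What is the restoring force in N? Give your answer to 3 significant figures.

59.9 N

k = Gd⁴/(8D³N_a) = (79.3×10³)(2.9⁴)/(8·19.1³·20) = 5.0309 N/mm
F = k·δ = 5.0309 × 11.9 = 59.868 N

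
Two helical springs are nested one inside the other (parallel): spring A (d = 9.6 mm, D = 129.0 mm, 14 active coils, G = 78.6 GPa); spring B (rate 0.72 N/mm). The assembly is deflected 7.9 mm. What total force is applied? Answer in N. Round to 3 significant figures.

k_A = Gd⁴/(8D³N_a) = (78.6×10³)(9.6⁴)/(8·129.0³·14) = 2.7766 N/mm
Parallel: k_eq = 2.7766 + 0.72 = 3.4966 N/mm
F = k_eq·δ = 3.4966·7.9 = 27.623 N

27.6 N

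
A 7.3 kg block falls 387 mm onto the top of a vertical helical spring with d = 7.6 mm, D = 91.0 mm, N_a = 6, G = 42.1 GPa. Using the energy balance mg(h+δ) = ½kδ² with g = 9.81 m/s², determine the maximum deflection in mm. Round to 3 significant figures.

k = Gd⁴/(8D³N_a) = (42.1×10³)(7.6⁴)/(8·91.0³·6) = 3.883 N/mm
W = mg = 7.3 × 9.81 = 71.613 N
½kδ² − Wδ − Wh = 0 → δ = (W + √(W² + 2kWh))/k
δ = (71.613 + √(5128.4 + 215231))/3.883 = (71.613 + 469.42)/3.883 = 139.33 mm

139 mm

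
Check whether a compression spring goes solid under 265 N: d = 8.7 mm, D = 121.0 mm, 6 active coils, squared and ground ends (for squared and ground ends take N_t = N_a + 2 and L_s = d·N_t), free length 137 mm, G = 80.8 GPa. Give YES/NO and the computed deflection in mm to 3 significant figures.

k = Gd⁴/(8D³N_a) = (80.8×10³)(8.7⁴)/(8·121.0³·6) = 5.4437 N/mm
N_t = 8; L_s = 8.7·8 = 69.6 mm; δ_solid = L₀ − L_s = 137 − 69.6 = 67.4 mm
δ = F/k = 265/5.4437 = 48.68 mm
δ < δ_solid → spring does not go solid

NO, δ = 48.7 mm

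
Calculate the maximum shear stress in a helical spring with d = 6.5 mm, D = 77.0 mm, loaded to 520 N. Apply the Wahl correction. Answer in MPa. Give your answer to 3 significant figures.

416 MPa

Spring index C = D/d = 77.0/6.5 = 11.8462
K_W = (4C−1)/(4C−4) + 0.615/C = 46.385/43.385 + 0.0519 = 1.1211
τ₀ = 8FD/(πd³) = 8·520·77.0/(π·6.5³) = 320320/862.76 = 371.27 MPa
τ_max = K·τ₀ = 1.1211 × 371.27 = 416.22 MPa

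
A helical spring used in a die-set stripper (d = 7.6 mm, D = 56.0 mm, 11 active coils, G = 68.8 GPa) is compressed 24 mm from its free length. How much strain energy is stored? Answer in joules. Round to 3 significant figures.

4.28 J

k = Gd⁴/(8D³N_a) = (68.8×10³)(7.6⁴)/(8·56.0³·11) = 14.852 N/mm
U = ½kδ² = 0.5 × 14.852 × 24² = 4277.5 N·mm = 4.2775 J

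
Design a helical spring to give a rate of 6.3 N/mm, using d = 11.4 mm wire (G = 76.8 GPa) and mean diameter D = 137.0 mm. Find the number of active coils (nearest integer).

10

N_a = Gd⁴/(8D³k) = (76.8×10³ × 11.4⁴)/(8 × 137.0³ × 6.3)
    = 1.29712e+09 / 1.29596e+08 = 10.01 → 10 coils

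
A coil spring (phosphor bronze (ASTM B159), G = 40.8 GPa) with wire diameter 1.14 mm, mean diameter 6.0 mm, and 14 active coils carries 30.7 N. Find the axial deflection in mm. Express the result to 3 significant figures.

k = Gd⁴/(8D³N_a) = (40.8×10³)(1.14⁴)/(8·6.0³·14) = 2.8484 N/mm
δ = F/k = 30.7 / 2.8484 = 10.778 mm

10.8 mm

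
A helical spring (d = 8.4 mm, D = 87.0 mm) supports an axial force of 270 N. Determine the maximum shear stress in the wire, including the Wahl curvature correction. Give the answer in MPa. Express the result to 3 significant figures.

115 MPa

Spring index C = D/d = 87.0/8.4 = 10.3571
K_W = (4C−1)/(4C−4) + 0.615/C = 40.429/37.429 + 0.0594 = 1.1395
τ₀ = 8FD/(πd³) = 8·270·87.0/(π·8.4³) = 187920/1862 = 100.92 MPa
τ_max = K·τ₀ = 1.1395 × 100.92 = 115 MPa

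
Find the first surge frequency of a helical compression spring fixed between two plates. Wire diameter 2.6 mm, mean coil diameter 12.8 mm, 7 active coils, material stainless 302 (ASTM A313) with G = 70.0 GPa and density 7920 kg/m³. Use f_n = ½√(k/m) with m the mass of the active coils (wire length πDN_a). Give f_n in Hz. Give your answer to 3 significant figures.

758 Hz

k = Gd⁴/(8D³N_a) = (70.0×10³)(2.6⁴)/(8·12.8³·7) = 27.238 N/mm = 27238 N/m
Wire length L = πDN_a = π·12.8·7 = 281.49 mm
m = ρ·(πd²/4)·L = 7920 × 5.3093×10⁻⁶ m² × 0.28149 m = 0.011836 kg
f_n = ½√(k/m) = 0.5·√(27238/0.011836) = 0.5·√(2.3012e+06) = 758.48 Hz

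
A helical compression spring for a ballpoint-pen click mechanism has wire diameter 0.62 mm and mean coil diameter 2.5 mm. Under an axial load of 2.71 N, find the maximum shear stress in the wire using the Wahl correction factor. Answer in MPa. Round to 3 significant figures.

101 MPa

Spring index C = D/d = 2.5/0.62 = 4.0323
K_W = (4C−1)/(4C−4) + 0.615/C = 15.129/12.129 + 0.1525 = 1.3999
τ₀ = 8FD/(πd³) = 8·2.71·2.5/(π·0.62³) = 54.2/0.74873 = 72.389 MPa
τ_max = K·τ₀ = 1.3999 × 72.389 = 101.33 MPa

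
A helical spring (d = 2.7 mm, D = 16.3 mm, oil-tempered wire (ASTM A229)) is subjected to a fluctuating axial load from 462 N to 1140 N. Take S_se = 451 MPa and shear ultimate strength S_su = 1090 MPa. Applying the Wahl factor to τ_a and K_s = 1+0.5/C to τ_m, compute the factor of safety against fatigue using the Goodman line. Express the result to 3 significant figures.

0.273

C = D/d = 16.3/2.7 = 6.0370; K_W = (4C−1)/(4C−4)+0.615/C = 1.2508; K_s = 1+0.5/C = 1.0828
F_a = (F_max−F_min)/2 = 339 N; F_m = (F_max+F_min)/2 = 801 N
τ_a = K_W·8F_aD/(πd³) = 1.2508 × 714.88 = 894.16 MPa
τ_m = K_s·8F_mD/(πd³) = 1.0828 × 1689.2 = 1829.1 MPa
Goodman: 1/n_f = τ_a/S_se + τ_m/S_su = 894.16/451 + 1829.1/1090 = 1.98261 + 1.67803 = 3.6606
n_f = 1/3.6606 = 0.2732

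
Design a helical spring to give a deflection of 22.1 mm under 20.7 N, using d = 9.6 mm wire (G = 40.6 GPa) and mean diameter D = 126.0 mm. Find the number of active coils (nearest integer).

23

Required rate k = F/δ = 20.7/22.1 = 0.93665 N/mm
N_a = Gd⁴/(8D³k) = (40.6×10³ × 9.6⁴)/(8 × 126.0³ × 0.93665)
    = 3.44835e+08 / 1.49892e+07 = 23.01 → 23 coils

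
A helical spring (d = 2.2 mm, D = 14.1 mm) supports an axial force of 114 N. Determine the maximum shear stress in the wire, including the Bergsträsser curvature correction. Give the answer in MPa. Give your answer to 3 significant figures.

469 MPa

Spring index C = D/d = 14.1/2.2 = 6.4091
K_B = (4C+2)/(4C−3) = 27.636/22.636 = 1.2209
τ₀ = 8FD/(πd³) = 8·114·14.1/(π·2.2³) = 12859.2/33.452 = 384.41 MPa
τ_max = K·τ₀ = 1.2209 × 384.41 = 469.32 MPa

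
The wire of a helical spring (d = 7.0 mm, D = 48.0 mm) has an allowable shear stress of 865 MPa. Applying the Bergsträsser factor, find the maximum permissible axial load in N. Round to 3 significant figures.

2010 N

C = D/d = 48.0/7.0 = 6.8571
K_B = (4C+2)/(4C−3) = 29.429/24.429 = 1.2047
τ_max = K·8FD/(πd³) → F_max = τ_allow·πd³/(8DK)
F_max = 865·π·7.0³/(8·48.0·1.2047) = 9.3209e+05/462.6 = 2014.9 N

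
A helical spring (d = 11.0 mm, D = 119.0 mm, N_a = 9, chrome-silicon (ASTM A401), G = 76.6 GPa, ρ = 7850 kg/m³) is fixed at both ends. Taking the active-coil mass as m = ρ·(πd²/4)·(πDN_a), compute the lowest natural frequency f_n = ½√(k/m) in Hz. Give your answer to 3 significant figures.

30.3 Hz

k = Gd⁴/(8D³N_a) = (76.6×10³)(11.0⁴)/(8·119.0³·9) = 9.2433 N/mm = 9243.3 N/m
Wire length L = πDN_a = π·119.0·9 = 3364.6 mm
m = ρ·(πd²/4)·L = 7850 × 95.033×10⁻⁶ m² × 3.3646 m = 2.5101 kg
f_n = ½√(k/m) = 0.5·√(9243.3/2.5101) = 0.5·√(3682.5) = 30.342 Hz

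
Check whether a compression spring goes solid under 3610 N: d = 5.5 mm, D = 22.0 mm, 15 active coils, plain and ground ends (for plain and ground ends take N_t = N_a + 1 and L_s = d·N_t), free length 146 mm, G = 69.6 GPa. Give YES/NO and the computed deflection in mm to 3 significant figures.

YES, δ = 72.4 mm

k = Gd⁴/(8D³N_a) = (69.6×10³)(5.5⁴)/(8·22.0³·15) = 49.844 N/mm
N_t = 16; L_s = 5.5·16 = 88 mm; δ_solid = L₀ − L_s = 146 − 88 = 58 mm
δ = F/k = 3610/49.844 = 72.426 mm
δ ≥ δ_solid → spring goes solid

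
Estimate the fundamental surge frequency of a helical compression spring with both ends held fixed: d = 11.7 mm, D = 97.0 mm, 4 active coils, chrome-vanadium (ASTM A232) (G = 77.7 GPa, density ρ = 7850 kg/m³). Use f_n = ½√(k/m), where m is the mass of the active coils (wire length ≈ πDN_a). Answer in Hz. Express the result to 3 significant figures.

110 Hz

k = Gd⁴/(8D³N_a) = (77.7×10³)(11.7⁴)/(8·97.0³·4) = 49.854 N/mm = 49854 N/m
Wire length L = πDN_a = π·97.0·4 = 1218.9 mm
m = ρ·(πd²/4)·L = 7850 × 107.51×10⁻⁶ m² × 1.2189 m = 1.0288 kg
f_n = ½√(k/m) = 0.5·√(49854/1.0288) = 0.5·√(48460) = 110.07 Hz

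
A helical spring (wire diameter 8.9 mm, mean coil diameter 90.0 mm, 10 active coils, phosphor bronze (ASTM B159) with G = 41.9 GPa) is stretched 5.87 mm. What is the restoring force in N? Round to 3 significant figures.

26.5 N

k = Gd⁴/(8D³N_a) = (41.9×10³)(8.9⁴)/(8·90.0³·10) = 4.5077 N/mm
F = k·δ = 4.5077 × 5.87 = 26.46 N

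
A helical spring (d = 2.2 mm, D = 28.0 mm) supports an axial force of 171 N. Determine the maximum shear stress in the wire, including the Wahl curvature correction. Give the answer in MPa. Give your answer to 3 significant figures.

Spring index C = D/d = 28.0/2.2 = 12.7273
K_W = (4C−1)/(4C−4) + 0.615/C = 49.909/46.909 + 0.0483 = 1.1123
τ₀ = 8FD/(πd³) = 8·171·28.0/(π·2.2³) = 38304/33.452 = 1145.1 MPa
τ_max = K·τ₀ = 1.1123 × 1145.1 = 1273.6 MPa

1270 MPa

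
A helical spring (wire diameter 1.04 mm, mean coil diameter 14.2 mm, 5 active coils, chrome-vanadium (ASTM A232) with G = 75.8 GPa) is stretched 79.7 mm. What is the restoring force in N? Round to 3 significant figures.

k = Gd⁴/(8D³N_a) = (75.8×10³)(1.04⁴)/(8·14.2³·5) = 0.77424 N/mm
F = k·δ = 0.77424 × 79.7 = 61.707 N

61.7 N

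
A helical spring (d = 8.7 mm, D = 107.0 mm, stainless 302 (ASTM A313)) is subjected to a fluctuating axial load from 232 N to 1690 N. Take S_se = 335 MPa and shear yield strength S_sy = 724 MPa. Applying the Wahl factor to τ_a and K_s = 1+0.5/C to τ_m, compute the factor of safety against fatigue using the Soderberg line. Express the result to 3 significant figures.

0.634

C = D/d = 107.0/8.7 = 12.2989; K_W = (4C−1)/(4C−4)+0.615/C = 1.1164; K_s = 1+0.5/C = 1.0407
F_a = (F_max−F_min)/2 = 729 N; F_m = (F_max+F_min)/2 = 961 N
τ_a = K_W·8F_aD/(πd³) = 1.1164 × 301.64 = 336.75 MPa
τ_m = K_s·8F_mD/(πd³) = 1.0407 × 397.64 = 413.81 MPa
Soderberg: 1/n_f = τ_a/S_se + τ_m/S_sy = 336.75/335 + 413.81/724 = 1.00522 + 0.57155 = 1.5768
n_f = 1/1.5768 = 0.6342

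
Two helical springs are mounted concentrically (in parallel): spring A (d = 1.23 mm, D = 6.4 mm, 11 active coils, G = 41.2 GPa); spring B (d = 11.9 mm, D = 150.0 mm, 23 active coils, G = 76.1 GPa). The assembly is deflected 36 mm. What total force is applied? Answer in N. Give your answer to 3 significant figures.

236 N

k_A = Gd⁴/(8D³N_a) = (41.2×10³)(1.23⁴)/(8·6.4³·11) = 4.0879 N/mm
k_B = Gd⁴/(8D³N_a) = (76.1×10³)(11.9⁴)/(8·150.0³·23) = 2.4574 N/mm
Parallel: k_eq = 4.0879 + 2.4574 = 6.5453 N/mm
F = k_eq·δ = 6.5453·36 = 235.63 N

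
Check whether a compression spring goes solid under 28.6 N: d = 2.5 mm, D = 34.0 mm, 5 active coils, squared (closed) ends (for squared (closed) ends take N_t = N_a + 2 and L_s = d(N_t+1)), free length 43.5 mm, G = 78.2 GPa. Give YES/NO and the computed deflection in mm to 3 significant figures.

k = Gd⁴/(8D³N_a) = (78.2×10³)(2.5⁴)/(8·34.0³·5) = 1.943 N/mm
N_t = 7; L_s = 2.5·8 = 20 mm; δ_solid = L₀ − L_s = 43.5 − 20 = 23.5 mm
δ = F/k = 28.6/1.943 = 14.72 mm
δ < δ_solid → spring does not go solid

NO, δ = 14.7 mm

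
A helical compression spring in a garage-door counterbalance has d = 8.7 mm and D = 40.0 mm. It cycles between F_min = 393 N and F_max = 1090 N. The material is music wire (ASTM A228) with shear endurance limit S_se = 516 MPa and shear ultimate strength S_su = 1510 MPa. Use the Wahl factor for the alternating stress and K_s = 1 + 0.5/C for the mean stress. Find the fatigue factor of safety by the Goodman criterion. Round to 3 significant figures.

C = D/d = 40.0/8.7 = 4.5977; K_W = (4C−1)/(4C−4)+0.615/C = 1.3422; K_s = 1+0.5/C = 1.1087
F_a = (F_max−F_min)/2 = 348.5 N; F_m = (F_max+F_min)/2 = 741.5 N
τ_a = K_W·8F_aD/(πd³) = 1.3422 × 53.907 = 72.356 MPa
τ_m = K_s·8F_mD/(πd³) = 1.1087 × 114.7 = 127.17 MPa
Goodman: 1/n_f = τ_a/S_se + τ_m/S_su = 72.356/516 + 127.17/1510 = 0.14022 + 0.08422 = 0.22444
n_f = 1/0.22444 = 4.455

4.46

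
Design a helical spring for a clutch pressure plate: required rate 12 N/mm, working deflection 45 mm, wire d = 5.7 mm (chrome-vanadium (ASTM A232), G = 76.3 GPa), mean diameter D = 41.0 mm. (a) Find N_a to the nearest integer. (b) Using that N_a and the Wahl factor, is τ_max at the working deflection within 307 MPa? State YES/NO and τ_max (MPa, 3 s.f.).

(a) 12 coils; (b) NO, τ_max = 373 MPa

N_a = Gd⁴/(8D³k) = (76.3×10³)(5.7⁴)/(8·41.0³·12) = 12.17 → N_a = 12
Actual rate k = Gd⁴/(8D³·12) = 12.173 N/mm
Working load F = kδ = 12.173·45 = 547.79 N
C = 41.0/5.7 = 7.1930; K_W = (4C−1)/(4C−4)+0.615/C = 1.2066
τ_max = K_W·8FD/(πd³) = 1.2066·308.83 = 372.63 MPa
τ_max > 307 MPa → exceeds allowable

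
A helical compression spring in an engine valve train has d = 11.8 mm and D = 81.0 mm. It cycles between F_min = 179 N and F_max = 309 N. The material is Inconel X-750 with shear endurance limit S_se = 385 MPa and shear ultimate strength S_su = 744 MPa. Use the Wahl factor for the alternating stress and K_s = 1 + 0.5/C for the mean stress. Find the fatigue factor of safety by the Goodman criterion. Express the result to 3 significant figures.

C = D/d = 81.0/11.8 = 6.8644; K_W = (4C−1)/(4C−4)+0.615/C = 1.2175; K_s = 1+0.5/C = 1.0728
F_a = (F_max−F_min)/2 = 65 N; F_m = (F_max+F_min)/2 = 244 N
τ_a = K_W·8F_aD/(πd³) = 1.2175 × 8.16 = 9.9347 MPa
τ_m = K_s·8F_mD/(πd³) = 1.0728 × 30.632 = 32.863 MPa
Goodman: 1/n_f = τ_a/S_se + τ_m/S_su = 9.9347/385 + 32.863/744 = 0.02580 + 0.04417 = 0.069975
n_f = 1/0.069975 = 14.29

14.3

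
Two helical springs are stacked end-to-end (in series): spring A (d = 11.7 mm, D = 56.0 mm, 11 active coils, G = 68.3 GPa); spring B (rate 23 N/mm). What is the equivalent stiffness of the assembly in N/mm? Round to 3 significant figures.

k_A = Gd⁴/(8D³N_a) = (68.3×10³)(11.7⁴)/(8·56.0³·11) = 82.817 N/mm
Series: 1/k_eq = 1/82.817 + 1/23 = 0.055553; k_eq = 18.001 N/mm

18.0 N/mm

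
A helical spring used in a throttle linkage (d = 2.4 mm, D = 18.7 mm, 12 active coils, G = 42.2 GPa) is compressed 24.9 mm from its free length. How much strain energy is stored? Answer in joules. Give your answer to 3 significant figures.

k = Gd⁴/(8D³N_a) = (42.2×10³)(2.4⁴)/(8·18.7³·12) = 2.2303 N/mm
U = ½kδ² = 0.5 × 2.2303 × 24.9² = 691.4 N·mm = 0.6914 J

0.691 J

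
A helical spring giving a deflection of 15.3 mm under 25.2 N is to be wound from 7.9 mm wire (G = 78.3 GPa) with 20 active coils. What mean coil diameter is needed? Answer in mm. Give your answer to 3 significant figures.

Required rate k = F/δ = 25.2/15.3 = 1.6471 N/mm
D = (Gd⁴/(8N_a·k))^(1/3) = (78.3×10³·7.9⁴/(8·20·1.6471))^(1/3)
  = (1.15729e+06)^(1/3) = 104.9898 mm

105 mm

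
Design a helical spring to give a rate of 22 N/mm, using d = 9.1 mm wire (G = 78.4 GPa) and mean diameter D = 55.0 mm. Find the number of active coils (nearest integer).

18

N_a = Gd⁴/(8D³k) = (78.4×10³ × 9.1⁴)/(8 × 55.0³ × 22)
    = 5.37628e+08 / 2.9282e+07 = 18.36 → 18 coils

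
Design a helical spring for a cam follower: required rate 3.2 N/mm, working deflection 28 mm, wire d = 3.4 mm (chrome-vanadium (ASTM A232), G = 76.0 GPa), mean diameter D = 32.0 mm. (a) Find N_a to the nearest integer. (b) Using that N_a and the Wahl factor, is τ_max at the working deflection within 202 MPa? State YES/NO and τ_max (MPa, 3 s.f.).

(a) 12 coils; (b) NO, τ_max = 216 MPa

N_a = Gd⁴/(8D³k) = (76.0×10³)(3.4⁴)/(8·32.0³·3.2) = 12.11 → N_a = 12
Actual rate k = Gd⁴/(8D³·12) = 3.2286 N/mm
Working load F = kδ = 3.2286·28 = 90.4 N
C = 32.0/3.4 = 9.4118; K_W = (4C−1)/(4C−4)+0.615/C = 1.1545
τ_max = K_W·8FD/(πd³) = 1.1545·187.42 = 216.38 MPa
τ_max > 202 MPa → exceeds allowable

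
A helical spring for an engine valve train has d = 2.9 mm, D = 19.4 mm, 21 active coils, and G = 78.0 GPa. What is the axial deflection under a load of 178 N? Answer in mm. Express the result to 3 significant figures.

k = Gd⁴/(8D³N_a) = (78.0×10³)(2.9⁴)/(8·19.4³·21) = 4.4975 N/mm
δ = F/k = 178 / 4.4975 = 39.577 mm

39.6 mm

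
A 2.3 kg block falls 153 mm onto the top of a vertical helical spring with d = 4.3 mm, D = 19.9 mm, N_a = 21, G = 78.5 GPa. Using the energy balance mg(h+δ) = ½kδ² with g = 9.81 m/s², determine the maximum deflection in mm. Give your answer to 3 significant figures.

19.6 mm

k = Gd⁴/(8D³N_a) = (78.5×10³)(4.3⁴)/(8·19.9³·21) = 20.271 N/mm
W = mg = 2.3 × 9.81 = 22.563 N
½kδ² − Wδ − Wh = 0 → δ = (W + √(W² + 2kWh))/k
δ = (22.563 + √(509.09 + 139957))/20.271 = (22.563 + 374.79)/20.271 = 19.602 mm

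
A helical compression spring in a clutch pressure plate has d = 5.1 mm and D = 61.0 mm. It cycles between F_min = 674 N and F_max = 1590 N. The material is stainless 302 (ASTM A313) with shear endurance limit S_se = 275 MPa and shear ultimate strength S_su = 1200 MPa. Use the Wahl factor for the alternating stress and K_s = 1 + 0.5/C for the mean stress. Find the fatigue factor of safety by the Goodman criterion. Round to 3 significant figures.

C = D/d = 61.0/5.1 = 11.9608; K_W = (4C−1)/(4C−4)+0.615/C = 1.1198; K_s = 1+0.5/C = 1.0418
F_a = (F_max−F_min)/2 = 458 N; F_m = (F_max+F_min)/2 = 1132 N
τ_a = K_W·8F_aD/(πd³) = 1.1198 × 536.32 = 600.6 MPa
τ_m = K_s·8F_mD/(πd³) = 1.0418 × 1325.6 = 1381 MPa
Goodman: 1/n_f = τ_a/S_se + τ_m/S_su = 600.6/275 + 1381/1200 = 2.18399 + 1.15083 = 3.3348
n_f = 1/3.3348 = 0.2999

0.300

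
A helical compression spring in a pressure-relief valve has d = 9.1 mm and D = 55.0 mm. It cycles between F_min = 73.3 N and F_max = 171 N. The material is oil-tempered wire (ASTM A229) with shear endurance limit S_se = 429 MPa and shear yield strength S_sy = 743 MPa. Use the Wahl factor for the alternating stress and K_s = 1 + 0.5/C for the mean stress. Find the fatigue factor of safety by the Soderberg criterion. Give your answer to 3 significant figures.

C = D/d = 55.0/9.1 = 6.0440; K_W = (4C−1)/(4C−4)+0.615/C = 1.2504; K_s = 1+0.5/C = 1.0827
F_a = (F_max−F_min)/2 = 48.85 N; F_m = (F_max+F_min)/2 = 122.15 N
τ_a = K_W·8F_aD/(πd³) = 1.2504 × 9.0791 = 11.353 MPa
τ_m = K_s·8F_mD/(πd³) = 1.0827 × 22.702 = 24.581 MPa
Soderberg: 1/n_f = τ_a/S_se + τ_m/S_sy = 11.353/429 + 24.581/743 = 0.02646 + 0.03308 = 0.059547
n_f = 1/0.059547 = 16.79

16.8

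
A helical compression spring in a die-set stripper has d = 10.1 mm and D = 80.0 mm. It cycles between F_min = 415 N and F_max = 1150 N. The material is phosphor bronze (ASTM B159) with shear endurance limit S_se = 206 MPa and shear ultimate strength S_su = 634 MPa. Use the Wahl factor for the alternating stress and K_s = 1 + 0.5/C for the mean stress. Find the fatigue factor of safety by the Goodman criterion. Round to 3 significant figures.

1.48

C = D/d = 80.0/10.1 = 7.9208; K_W = (4C−1)/(4C−4)+0.615/C = 1.1860; K_s = 1+0.5/C = 1.0631
F_a = (F_max−F_min)/2 = 367.5 N; F_m = (F_max+F_min)/2 = 782.5 N
τ_a = K_W·8F_aD/(πd³) = 1.1860 × 72.665 = 86.181 MPa
τ_m = K_s·8F_mD/(πd³) = 1.0631 × 154.72 = 164.49 MPa
Goodman: 1/n_f = τ_a/S_se + τ_m/S_su = 86.181/206 + 164.49/634 = 0.41836 + 0.25945 = 0.6778
n_f = 1/0.6778 = 1.475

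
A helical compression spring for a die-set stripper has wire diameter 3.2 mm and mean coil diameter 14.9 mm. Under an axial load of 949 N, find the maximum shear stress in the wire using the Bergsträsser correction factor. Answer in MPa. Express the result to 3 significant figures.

Spring index C = D/d = 14.9/3.2 = 4.6562
K_B = (4C+2)/(4C−3) = 20.625/15.625 = 1.3200
τ₀ = 8FD/(πd³) = 8·949·14.9/(π·3.2³) = 113121/102.94 = 1098.9 MPa
τ_max = K·τ₀ = 1.3200 × 1098.9 = 1450.5 MPa

1450 MPa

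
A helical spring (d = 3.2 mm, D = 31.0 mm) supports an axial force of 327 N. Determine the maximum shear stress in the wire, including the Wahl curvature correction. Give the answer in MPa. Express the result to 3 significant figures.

906 MPa

Spring index C = D/d = 31.0/3.2 = 9.6875
K_W = (4C−1)/(4C−4) + 0.615/C = 37.750/34.750 + 0.0635 = 1.1498
τ₀ = 8FD/(πd³) = 8·327·31.0/(π·3.2³) = 81096/102.94 = 787.77 MPa
τ_max = K·τ₀ = 1.1498 × 787.77 = 905.79 MPa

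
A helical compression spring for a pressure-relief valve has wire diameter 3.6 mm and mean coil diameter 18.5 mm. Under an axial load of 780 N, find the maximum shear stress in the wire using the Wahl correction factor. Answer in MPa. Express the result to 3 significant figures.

1020 MPa

Spring index C = D/d = 18.5/3.6 = 5.1389
K_W = (4C−1)/(4C−4) + 0.615/C = 19.556/16.556 + 0.1197 = 1.3009
τ₀ = 8FD/(πd³) = 8·780·18.5/(π·3.6³) = 115440/146.57 = 787.59 MPa
τ_max = K·τ₀ = 1.3009 × 787.59 = 1024.6 MPa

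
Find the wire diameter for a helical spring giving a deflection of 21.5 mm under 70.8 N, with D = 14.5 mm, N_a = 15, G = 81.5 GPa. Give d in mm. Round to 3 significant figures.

1.96 mm

Required rate k = F/δ = 70.8/21.5 = 3.293 N/mm
d = (8D³N_a·k / G)^(1/4) = (8·14.5³·15·3.293 / (81.5×10³))^0.25
  = (14.782)^0.25 = 1.9608 mm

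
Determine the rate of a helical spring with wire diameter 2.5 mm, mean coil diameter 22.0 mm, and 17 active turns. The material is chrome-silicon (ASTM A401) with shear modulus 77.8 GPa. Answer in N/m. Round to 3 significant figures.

2100 N/m

k = Gd⁴/(8D³N_a) = (77.8×10³ × 2.5⁴) / (8 × 22.0³ × 17)
  = 3.03906e+06 / 1.44813e+06 = 2.0986 N/mm = 2098.6 N/m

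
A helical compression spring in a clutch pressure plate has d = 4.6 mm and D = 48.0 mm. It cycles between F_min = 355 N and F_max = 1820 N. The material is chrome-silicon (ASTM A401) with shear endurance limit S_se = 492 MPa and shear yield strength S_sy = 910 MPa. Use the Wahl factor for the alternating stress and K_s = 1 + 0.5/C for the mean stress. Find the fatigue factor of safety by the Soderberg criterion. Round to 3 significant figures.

0.270

C = D/d = 48.0/4.6 = 10.4348; K_W = (4C−1)/(4C−4)+0.615/C = 1.1384; K_s = 1+0.5/C = 1.0479
F_a = (F_max−F_min)/2 = 732.5 N; F_m = (F_max+F_min)/2 = 1087.5 N
τ_a = K_W·8F_aD/(πd³) = 1.1384 × 919.85 = 1047.2 MPa
τ_m = K_s·8F_mD/(πd³) = 1.0479 × 1365.6 = 1431.1 MPa
Soderberg: 1/n_f = τ_a/S_se + τ_m/S_sy = 1047.2/492 + 1431.1/910 = 2.12842 + 1.57262 = 3.701
n_f = 1/3.701 = 0.2702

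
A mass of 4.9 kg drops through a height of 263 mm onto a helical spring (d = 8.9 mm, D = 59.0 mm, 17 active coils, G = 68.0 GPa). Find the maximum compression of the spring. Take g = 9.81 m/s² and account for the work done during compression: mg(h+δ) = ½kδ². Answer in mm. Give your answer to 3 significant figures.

44.0 mm

k = Gd⁴/(8D³N_a) = (68.0×10³)(8.9⁴)/(8·59.0³·17) = 15.275 N/mm
W = mg = 4.9 × 9.81 = 48.069 N
½kδ² − Wδ − Wh = 0 → δ = (W + √(W² + 2kWh))/k
δ = (48.069 + √(2310.6 + 386211))/15.275 = (48.069 + 623.32)/15.275 = 43.954 mm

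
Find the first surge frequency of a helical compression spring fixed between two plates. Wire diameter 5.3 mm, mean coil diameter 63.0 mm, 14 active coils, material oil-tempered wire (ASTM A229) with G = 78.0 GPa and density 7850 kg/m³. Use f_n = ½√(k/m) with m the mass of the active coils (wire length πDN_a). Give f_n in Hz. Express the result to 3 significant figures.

33.8 Hz

k = Gd⁴/(8D³N_a) = (78.0×10³)(5.3⁴)/(8·63.0³·14) = 2.1976 N/mm = 2197.6 N/m
Wire length L = πDN_a = π·63.0·14 = 2770.9 mm
m = ρ·(πd²/4)·L = 7850 × 22.062×10⁻⁶ m² × 2.7709 m = 0.47988 kg
f_n = ½√(k/m) = 0.5·√(2197.6/0.47988) = 0.5·√(4579.6) = 33.836 Hz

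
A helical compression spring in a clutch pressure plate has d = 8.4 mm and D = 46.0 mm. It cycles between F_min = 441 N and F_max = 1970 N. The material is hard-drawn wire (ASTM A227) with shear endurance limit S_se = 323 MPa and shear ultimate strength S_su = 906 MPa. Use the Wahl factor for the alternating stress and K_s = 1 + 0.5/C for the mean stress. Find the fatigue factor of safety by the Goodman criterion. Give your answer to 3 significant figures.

1.13

C = D/d = 46.0/8.4 = 5.4762; K_W = (4C−1)/(4C−4)+0.615/C = 1.2799; K_s = 1+0.5/C = 1.0913
F_a = (F_max−F_min)/2 = 764.5 N; F_m = (F_max+F_min)/2 = 1205.5 N
τ_a = K_W·8F_aD/(πd³) = 1.2799 × 151.09 = 193.37 MPa
τ_m = K_s·8F_mD/(πd³) = 1.0913 × 238.25 = 260 MPa
Goodman: 1/n_f = τ_a/S_se + τ_m/S_su = 193.37/323 + 260/906 = 0.59868 + 0.28698 = 0.88566
n_f = 1/0.88566 = 1.129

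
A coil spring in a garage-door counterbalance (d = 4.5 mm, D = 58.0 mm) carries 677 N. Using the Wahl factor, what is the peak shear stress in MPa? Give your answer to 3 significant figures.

1220 MPa

Spring index C = D/d = 58.0/4.5 = 12.8889
K_W = (4C−1)/(4C−4) + 0.615/C = 50.556/47.556 + 0.0477 = 1.1108
τ₀ = 8FD/(πd³) = 8·677·58.0/(π·4.5³) = 314128/286.28 = 1097.3 MPa
τ_max = K·τ₀ = 1.1108 × 1097.3 = 1218.9 MPa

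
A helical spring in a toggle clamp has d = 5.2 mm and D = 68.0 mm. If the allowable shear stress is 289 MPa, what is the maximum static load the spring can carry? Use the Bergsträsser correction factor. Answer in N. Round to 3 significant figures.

C = D/d = 68.0/5.2 = 13.0769
K_B = (4C+2)/(4C−3) = 54.308/49.308 = 1.1014
τ_max = K·8FD/(πd³) → F_max = τ_allow·πd³/(8DK)
F_max = 289·π·5.2³/(8·68.0·1.1014) = 1.2766e+05/599.16 = 213.07 N

213 N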